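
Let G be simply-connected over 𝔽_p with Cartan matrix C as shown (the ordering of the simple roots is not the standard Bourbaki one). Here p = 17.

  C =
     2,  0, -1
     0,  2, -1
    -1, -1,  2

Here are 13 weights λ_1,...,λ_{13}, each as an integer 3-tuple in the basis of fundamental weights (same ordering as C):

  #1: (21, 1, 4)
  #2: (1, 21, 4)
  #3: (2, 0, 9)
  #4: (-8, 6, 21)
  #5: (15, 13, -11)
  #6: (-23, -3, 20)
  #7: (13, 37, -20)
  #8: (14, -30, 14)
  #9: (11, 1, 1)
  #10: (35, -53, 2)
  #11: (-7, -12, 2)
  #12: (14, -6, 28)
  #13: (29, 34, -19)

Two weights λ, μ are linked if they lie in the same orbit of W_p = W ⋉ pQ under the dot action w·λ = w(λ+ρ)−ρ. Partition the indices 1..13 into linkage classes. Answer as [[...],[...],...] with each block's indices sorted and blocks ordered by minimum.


C ↔ A_3 under row/col permutation; |W(A_3)| = 24.

Each λ_j+ρ reduced to Ā_17; 3-tuples below use C's row order:

  [1] (5, 5, 5);  [2] (5, 5, 5);  [3] (3, 1, 10);  [4] (5, 5, 5);  [5] (3, 1, 10);  [6] (12, 2, 2);  [7] (12, 2, 2);  [8] (12, 2, 2);  [9] (12, 2, 2);  [10] (12, 2, 2);  [11] (8, 3, 3);  [12] (5, 5, 5);  [13] (4, 1, 12)

Grouping the 13 weights by Ā_17-representative: 5 linkage classes.

[[1, 2, 4, 12], [3, 5], [6, 7, 8, 9, 10], [11], [13]]


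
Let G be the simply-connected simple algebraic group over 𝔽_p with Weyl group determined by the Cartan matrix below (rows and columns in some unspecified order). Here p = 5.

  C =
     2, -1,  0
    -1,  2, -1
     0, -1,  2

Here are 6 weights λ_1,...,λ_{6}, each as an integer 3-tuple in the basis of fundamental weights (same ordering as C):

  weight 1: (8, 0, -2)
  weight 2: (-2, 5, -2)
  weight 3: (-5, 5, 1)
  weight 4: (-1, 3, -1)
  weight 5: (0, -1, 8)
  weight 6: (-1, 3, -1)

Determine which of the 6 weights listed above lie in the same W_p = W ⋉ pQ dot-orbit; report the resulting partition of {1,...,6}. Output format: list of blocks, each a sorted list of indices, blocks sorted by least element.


Dynkin diagram of C (from the 4 off-diagonal −1 entries): A_3.

Ā_5 reps of the 6 weights (A_3, coords as presented):

  λ_1 → (0, 4, 0);  λ_2 → (0, 4, 0);  λ_3 → (1, 1, 1);  λ_4 → (0, 4, 0);  λ_5 → (0, 4, 0);  λ_6 → (0, 4, 0)

2 distinct reps among the 6 weights ⇒ 2 W_5-linkage classes:

[[1, 2, 4, 5, 6], [3]]


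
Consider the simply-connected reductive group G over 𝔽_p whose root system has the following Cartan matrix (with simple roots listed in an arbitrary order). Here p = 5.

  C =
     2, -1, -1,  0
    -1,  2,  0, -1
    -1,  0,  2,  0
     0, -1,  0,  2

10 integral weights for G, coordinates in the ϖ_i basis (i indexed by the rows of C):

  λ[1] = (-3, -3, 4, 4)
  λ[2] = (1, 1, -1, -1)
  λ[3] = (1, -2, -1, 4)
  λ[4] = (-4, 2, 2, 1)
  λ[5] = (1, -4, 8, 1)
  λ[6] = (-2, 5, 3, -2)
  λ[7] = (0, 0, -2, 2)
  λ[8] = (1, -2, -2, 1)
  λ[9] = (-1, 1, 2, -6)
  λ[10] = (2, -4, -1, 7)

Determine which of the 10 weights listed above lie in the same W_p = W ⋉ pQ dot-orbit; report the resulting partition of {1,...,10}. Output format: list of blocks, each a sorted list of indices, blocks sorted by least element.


Type A_4, rank 4, |W|=120; reorder rows/cols to standard.

Ā_5 reps of the 10 weights (A_4, coords as presented):

    [1] (2, 2, 0, 0)
    [2] (2, 2, 0, 0)
    [3] (0, 1, 1, 3)
    [4] (3, 0, 0, 2)
    [5] (2, 1, 1, 1)
    [6] (0, 1, 1, 3)
    [7] (0, 1, 1, 3)
    [8] (0, 1, 1, 1)
    [9] (3, 0, 0, 2)
    [10] (3, 0, 0, 2)

Partition of {1..10} into 5 W_5-dot-orbits:

[[1, 2], [3, 6, 7], [4, 9, 10], [5], [8]]


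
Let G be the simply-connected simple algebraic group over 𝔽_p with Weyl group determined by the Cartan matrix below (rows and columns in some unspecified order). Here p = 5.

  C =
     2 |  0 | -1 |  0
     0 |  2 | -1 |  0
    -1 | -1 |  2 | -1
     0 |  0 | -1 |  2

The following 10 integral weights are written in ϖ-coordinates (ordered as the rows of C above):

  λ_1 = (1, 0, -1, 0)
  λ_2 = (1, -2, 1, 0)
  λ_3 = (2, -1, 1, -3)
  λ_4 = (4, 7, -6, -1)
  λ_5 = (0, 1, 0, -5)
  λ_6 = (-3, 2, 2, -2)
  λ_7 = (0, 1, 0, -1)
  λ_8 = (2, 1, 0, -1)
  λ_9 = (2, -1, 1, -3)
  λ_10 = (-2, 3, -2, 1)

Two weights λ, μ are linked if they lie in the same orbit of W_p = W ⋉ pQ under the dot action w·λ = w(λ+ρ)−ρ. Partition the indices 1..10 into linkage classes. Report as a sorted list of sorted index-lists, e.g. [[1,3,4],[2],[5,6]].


Dynkin diagram of C (from the 6 off-diagonal −1 entries): D_4.

Each λ_j+ρ reduced to Ā_5; 4-tuples below use C's row order:

    λ_1+ρ ↦ (2, 1, 0, 1)
    λ_2+ρ ↦ (2, 1, 0, 1)
    λ_3+ρ ↦ (3, 0, 0, 2)
    λ_4+ρ ↦ (3, 0, 0, 2)
    λ_5+ρ ↦ (2, 1, 0, 1)
    λ_6+ρ ↦ (1, 2, 1, 0)
    λ_7+ρ ↦ (1, 2, 1, 0)
    λ_8+ρ ↦ (2, 1, 0, 1)
    λ_9+ρ ↦ (3, 0, 0, 2)
    λ_10+ρ ↦ (1, 2, 1, 0)

The 10 indices split into 3 linkage classes (same alcove rep ⇔ same W_5-dot-orbit):

[[1, 2, 5, 8], [3, 4, 9], [6, 7, 10]]


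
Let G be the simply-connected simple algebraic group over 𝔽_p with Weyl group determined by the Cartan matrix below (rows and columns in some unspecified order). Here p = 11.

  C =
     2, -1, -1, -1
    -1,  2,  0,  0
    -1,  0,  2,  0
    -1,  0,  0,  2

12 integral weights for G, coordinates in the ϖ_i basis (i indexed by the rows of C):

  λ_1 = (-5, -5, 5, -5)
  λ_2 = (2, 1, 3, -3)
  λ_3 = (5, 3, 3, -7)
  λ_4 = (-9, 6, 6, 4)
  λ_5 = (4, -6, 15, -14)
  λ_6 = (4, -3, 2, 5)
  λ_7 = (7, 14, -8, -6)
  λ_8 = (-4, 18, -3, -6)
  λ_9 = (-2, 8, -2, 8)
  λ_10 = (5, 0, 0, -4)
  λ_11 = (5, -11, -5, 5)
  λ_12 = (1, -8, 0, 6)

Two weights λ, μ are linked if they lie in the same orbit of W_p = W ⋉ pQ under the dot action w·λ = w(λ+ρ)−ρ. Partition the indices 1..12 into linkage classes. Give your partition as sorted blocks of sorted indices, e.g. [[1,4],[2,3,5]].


C ↔ D_4 under row/col permutation; |W(D_4)| = 192.

W_11-reps of the 12 weights in Ā_11 (same 4-coord order as C):

  λ_1+ρ ↦ (1, 2, 4, 2) · λ_2+ρ ↦ (1, 2, 4, 2) · λ_3+ρ ↦ (3, 1, 1, 3) · λ_4+ρ ↦ (3, 1, 1, 3) · λ_5+ρ ↦ (2, 1, 0, 3) · λ_6+ρ ↦ (2, 1, 0, 3) · λ_7+ρ ↦ (3, 1, 1, 3) · λ_8+ρ ↦ (2, 1, 0, 3) · λ_9+ρ ↦ (1, 2, 4, 2) · λ_10+ρ ↦ (3, 1, 1, 3) · λ_11+ρ ↦ (1, 2, 4, 2) · λ_12+ρ ↦ (1, 2, 4, 2)

3 distinct reps among the 12 weights ⇒ 3 W_11-linkage classes:

[[1, 2, 9, 11, 12], [3, 4, 7, 10], [5, 6, 8]]


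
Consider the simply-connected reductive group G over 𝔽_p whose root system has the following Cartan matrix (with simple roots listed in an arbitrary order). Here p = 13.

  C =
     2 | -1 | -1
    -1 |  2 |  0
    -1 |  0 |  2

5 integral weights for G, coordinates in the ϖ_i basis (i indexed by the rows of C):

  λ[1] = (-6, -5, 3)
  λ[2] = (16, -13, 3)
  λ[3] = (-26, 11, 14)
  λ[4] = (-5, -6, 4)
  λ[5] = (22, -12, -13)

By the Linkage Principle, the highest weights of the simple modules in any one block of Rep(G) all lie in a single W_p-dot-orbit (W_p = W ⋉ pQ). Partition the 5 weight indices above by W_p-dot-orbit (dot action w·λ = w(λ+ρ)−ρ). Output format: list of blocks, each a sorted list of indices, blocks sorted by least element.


C ↔ A_3 under row/col permutation; |W(A_3)| = 24.

Alcove-folded reps (p=13, 5 weights, presented ϖ-order):

    λ_1+ρ ↦ (1, 4, 4)
    λ_2+ρ ↦ (1, 4, 4)
    λ_3+ρ ↦ (0, 1, 2)
    λ_4+ρ ↦ (1, 4, 4)
    λ_5+ρ ↦ (0, 1, 2)

Partition of {1..5} into 2 W_13-dot-orbits:

[[1, 2, 4], [3, 5]]


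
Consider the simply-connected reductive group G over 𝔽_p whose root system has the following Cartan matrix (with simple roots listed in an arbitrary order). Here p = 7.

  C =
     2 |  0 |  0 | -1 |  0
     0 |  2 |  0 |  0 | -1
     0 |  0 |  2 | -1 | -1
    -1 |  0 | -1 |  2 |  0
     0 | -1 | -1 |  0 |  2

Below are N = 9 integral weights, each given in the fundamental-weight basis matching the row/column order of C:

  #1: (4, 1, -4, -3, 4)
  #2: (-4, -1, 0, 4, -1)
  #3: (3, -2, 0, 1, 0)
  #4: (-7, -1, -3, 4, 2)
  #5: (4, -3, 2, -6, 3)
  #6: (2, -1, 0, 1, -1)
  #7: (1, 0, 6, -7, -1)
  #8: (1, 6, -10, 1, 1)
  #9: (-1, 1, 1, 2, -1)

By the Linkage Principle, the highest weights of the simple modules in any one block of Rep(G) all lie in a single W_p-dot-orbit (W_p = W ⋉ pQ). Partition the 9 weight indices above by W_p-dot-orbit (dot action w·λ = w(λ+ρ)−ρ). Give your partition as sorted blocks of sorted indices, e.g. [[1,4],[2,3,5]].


C ↔ A_5 under row/col permutation; |W(A_5)| = 720.

W_7-reps of the 9 weights in Ā_7 (same 5-coord order as C):

  λ_1 → (0, 2, 2, 3, 0)
  λ_2 → (3, 0, 1, 2, 0)
  λ_3 → (3, 0, 1, 2, 0)
  λ_4 → (3, 0, 1, 2, 0)
  λ_5 → (0, 2, 2, 3, 0)
  λ_6 → (3, 0, 1, 2, 0)
  λ_7 → (3, 0, 1, 2, 0)
  λ_8 → (0, 2, 2, 3, 0)
  λ_9 → (0, 2, 2, 3, 0)

Partition of {1..9} into 2 W_7-dot-orbits:

[[1, 5, 8, 9], [2, 3, 4, 6, 7]]


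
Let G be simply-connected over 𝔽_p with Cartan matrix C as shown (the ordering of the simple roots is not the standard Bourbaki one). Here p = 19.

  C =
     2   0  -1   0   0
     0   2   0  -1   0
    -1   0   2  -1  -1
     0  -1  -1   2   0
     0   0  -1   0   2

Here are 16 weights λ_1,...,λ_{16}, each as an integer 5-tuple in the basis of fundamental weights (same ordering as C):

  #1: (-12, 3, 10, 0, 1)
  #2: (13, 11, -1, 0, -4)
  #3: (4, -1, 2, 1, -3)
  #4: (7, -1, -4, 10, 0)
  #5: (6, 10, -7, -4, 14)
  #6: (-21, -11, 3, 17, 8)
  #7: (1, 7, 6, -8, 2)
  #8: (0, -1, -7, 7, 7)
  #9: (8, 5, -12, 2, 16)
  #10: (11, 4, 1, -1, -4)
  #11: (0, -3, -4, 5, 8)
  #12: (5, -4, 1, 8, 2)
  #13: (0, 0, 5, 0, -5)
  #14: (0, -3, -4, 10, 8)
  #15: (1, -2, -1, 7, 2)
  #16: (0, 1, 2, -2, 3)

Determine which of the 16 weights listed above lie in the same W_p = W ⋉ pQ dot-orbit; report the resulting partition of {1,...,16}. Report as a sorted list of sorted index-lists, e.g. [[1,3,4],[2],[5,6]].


D_5 Cartan matrix, 5 simple roots permuted; ρ=(1,1,1,1,1).

Folding the 16 weights λ_j+ρ into Ā_19 (reps in the given 5-coord order):

    λ_1 → (11, 4, 0, 1, 2)
    λ_2 → (6, 4, 0, 1, 5)
    λ_3 → (5, 0, 1, 2, 2)
    λ_4 → (5, 0, 1, 2, 2)
    λ_5 → (2, 2, 1, 1, 6)
    λ_6 → (1, 1, 2, 1, 4)
    λ_7 → (2, 1, 0, 6, 3)
    λ_8 → (5, 0, 1, 2, 2)
    λ_9 → (2, 2, 1, 1, 6)
    λ_10 → (11, 4, 0, 1, 2)
    λ_11 → (2, 2, 1, 1, 6)
    λ_12 → (5, 0, 1, 2, 2)
    λ_13 → (1, 1, 2, 1, 4)
    λ_14 → (2, 2, 1, 1, 6)
    λ_15 → (2, 1, 0, 6, 3)
    λ_16 → (1, 1, 2, 1, 4)

Partition of {1..16} into 6 W_19-dot-orbits:

[[1, 10], [2], [3, 4, 8, 12], [5, 9, 11, 14], [6, 13, 16], [7, 15]]


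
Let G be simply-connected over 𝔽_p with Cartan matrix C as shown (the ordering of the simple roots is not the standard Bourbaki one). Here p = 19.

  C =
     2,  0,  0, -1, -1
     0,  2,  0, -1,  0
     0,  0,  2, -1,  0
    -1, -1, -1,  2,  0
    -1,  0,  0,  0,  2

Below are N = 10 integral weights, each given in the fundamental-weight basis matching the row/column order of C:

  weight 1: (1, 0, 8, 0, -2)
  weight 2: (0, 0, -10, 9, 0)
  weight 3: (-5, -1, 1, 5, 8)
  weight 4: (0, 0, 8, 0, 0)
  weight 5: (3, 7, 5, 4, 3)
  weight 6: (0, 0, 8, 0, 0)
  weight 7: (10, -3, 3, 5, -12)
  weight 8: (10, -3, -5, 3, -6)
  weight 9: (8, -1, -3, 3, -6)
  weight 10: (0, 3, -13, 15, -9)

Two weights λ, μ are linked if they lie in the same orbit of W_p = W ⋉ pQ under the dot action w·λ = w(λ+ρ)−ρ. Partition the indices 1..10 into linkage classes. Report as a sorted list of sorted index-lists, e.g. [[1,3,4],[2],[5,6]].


Cartan matrix: type D_5 (|W|=1920); un-permuting the 5 rows.

λ_j+ρ reflected into Ā_19 (⟨·,θ^∨⟩≤19); 5-tuples as given:

  1: (1, 1, 9, 1, 1);  2: (1, 1, 9, 1, 1);  3: (4, 0, 2, 2, 5);  4: (1, 1, 9, 1, 1);  5: (4, 0, 2, 2, 5);  6: (1, 1, 9, 1, 1);  7: (4, 0, 2, 2, 5);  8: (4, 0, 2, 2, 5);  9: (4, 0, 2, 2, 5);  10: (1, 1, 9, 1, 1)

Linkage partition of the 10 weights (2 classes, p=19):

[[1, 2, 4, 6, 10], [3, 5, 7, 8, 9]]


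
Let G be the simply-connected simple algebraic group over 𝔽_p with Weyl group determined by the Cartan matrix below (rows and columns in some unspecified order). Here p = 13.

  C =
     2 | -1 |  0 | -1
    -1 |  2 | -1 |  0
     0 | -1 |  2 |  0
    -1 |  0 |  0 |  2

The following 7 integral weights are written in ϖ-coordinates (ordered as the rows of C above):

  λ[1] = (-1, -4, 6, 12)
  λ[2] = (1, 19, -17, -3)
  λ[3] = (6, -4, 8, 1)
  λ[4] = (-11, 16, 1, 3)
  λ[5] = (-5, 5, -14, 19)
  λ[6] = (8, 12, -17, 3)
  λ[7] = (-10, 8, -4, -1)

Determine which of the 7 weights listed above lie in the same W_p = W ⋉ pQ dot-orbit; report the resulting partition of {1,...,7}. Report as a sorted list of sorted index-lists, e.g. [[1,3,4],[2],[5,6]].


C ↔ A_4 under row/col permutation; |W(A_4)| = 120.

Each λ_j+ρ reduced to Ā_13; 4-tuples below use C's row order:

  1: (3, 0, 0, 6) · 2: (4, 3, 4, 0) · 3: (4, 3, 4, 0) · 4: (4, 3, 4, 0) · 5: (4, 3, 4, 0) · 6: (3, 0, 0, 6) · 7: (3, 0, 0, 6)

These 7 weights hit 2 W_13-dot-orbits; sizes (3, 4):

[[1, 6, 7], [2, 3, 4, 5]]


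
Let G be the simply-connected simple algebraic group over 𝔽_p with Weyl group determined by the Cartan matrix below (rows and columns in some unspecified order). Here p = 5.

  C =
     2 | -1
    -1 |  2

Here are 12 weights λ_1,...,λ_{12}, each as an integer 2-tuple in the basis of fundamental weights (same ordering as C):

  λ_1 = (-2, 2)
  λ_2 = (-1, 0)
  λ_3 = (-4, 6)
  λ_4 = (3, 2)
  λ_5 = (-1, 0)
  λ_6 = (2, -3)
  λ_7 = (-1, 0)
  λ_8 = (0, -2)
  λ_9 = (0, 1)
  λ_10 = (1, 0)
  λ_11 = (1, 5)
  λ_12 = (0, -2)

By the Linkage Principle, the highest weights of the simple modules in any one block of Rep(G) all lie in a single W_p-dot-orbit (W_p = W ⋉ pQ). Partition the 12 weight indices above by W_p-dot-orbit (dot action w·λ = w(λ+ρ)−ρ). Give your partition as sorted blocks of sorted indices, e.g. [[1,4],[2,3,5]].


C ↔ A_2 under row/col permutation; |W(A_2)| = 6.

Folding the 12 weights λ_j+ρ into Ā_5 (reps in the given 2-coord order):

  1: (1, 2);  2: (0, 1);  3: (1, 2);  4: (2, 1);  5: (0, 1);  6: (1, 2);  7: (0, 1);  8: (0, 1);  9: (1, 2);  10: (2, 1);  11: (1, 2);  12: (0, 1)

The 12 indices split into 3 linkage classes (same alcove rep ⇔ same W_5-dot-orbit):

[[1, 3, 6, 9, 11], [2, 5, 7, 8, 12], [4, 10]]


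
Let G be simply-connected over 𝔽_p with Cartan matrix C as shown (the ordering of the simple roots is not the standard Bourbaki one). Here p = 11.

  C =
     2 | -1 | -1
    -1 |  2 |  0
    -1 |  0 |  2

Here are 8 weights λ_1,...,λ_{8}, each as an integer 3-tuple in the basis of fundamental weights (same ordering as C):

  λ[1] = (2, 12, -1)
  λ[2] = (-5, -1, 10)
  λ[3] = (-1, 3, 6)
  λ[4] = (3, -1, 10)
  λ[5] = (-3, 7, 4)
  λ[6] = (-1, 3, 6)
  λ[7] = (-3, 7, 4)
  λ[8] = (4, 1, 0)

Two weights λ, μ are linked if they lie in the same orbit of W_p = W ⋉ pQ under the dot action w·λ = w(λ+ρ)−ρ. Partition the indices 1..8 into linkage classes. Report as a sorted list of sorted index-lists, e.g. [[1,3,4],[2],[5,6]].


Type A_3, rank 3, |W|=24; reorder rows/cols to standard.

W_11-reps of the 8 weights in Ā_11 (same 3-coord order as C):

  1: (2, 6, 3);  2: (0, 4, 7);  3: (0, 4, 7);  4: (0, 4, 7);  5: (2, 6, 3);  6: (0, 4, 7);  7: (2, 6, 3);  8: (5, 2, 1)

Grouping the 8 weights by Ā_11-representative: 3 linkage classes.

[[1, 5, 7], [2, 3, 4, 6], [8]]


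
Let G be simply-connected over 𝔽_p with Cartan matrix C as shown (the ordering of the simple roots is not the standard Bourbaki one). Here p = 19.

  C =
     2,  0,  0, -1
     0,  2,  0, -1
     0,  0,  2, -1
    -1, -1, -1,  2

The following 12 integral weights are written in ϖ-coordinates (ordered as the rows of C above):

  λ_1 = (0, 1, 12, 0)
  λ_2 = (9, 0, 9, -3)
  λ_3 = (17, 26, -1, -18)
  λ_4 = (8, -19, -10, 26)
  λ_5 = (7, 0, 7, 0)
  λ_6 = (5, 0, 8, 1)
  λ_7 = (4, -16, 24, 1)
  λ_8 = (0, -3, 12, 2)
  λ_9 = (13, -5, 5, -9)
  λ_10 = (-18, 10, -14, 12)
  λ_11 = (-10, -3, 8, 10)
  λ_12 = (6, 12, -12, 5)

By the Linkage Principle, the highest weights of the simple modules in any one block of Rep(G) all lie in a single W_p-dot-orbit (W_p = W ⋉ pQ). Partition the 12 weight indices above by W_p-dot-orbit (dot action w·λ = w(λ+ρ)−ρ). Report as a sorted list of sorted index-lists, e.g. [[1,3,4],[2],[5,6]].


C ↔ D_4 under row/col permutation; |W(D_4)| = 192.

W_19-reps of the 12 weights in Ā_19 (same 4-coord order as C):

  λ_1+ρ ↦ (1, 2, 13, 1)
  λ_2+ρ ↦ (8, 1, 8, 1)
  λ_3+ρ ↦ (8, 1, 8, 1)
  λ_4+ρ ↦ (8, 1, 8, 1)
  λ_5+ρ ↦ (8, 1, 8, 1)
  λ_6+ρ ↦ (6, 1, 9, 1)
  λ_7+ρ ↦ (0, 6, 4, 2)
  λ_8+ρ ↦ (1, 2, 13, 1)
  λ_9+ρ ↦ (0, 6, 4, 2)
  λ_10+ρ ↦ (0, 6, 4, 2)
  λ_11+ρ ↦ (8, 1, 8, 1)
  λ_12+ρ ↦ (0, 6, 4, 2)

Grouping the 12 weights by Ā_19-representative: 4 linkage classes.

[[1, 8], [2, 3, 4, 5, 11], [6], [7, 9, 10, 12]]


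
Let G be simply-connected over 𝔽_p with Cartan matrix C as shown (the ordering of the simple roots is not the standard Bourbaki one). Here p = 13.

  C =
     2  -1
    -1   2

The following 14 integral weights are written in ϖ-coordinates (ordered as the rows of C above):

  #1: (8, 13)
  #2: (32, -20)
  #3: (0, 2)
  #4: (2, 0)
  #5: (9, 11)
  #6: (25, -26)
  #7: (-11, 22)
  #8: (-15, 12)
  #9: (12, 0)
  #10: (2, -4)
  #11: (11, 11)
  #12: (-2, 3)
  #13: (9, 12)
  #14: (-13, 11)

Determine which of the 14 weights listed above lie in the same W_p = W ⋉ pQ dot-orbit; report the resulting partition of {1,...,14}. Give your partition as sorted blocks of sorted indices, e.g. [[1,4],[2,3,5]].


C ↔ A_2 under row/col permutation; |W(A_2)| = 6.

λ_j+ρ reflected into Ā_13 (⟨·,θ^∨⟩≤13); 2-tuples as given:

  λ_1+ρ ↦ (1, 3)
  λ_2+ρ ↦ (1, 6)
  λ_3+ρ ↦ (1, 3)
  λ_4+ρ ↦ (3, 1)
  λ_5+ρ ↦ (1, 3)
  λ_6+ρ ↦ (12, 0)
  λ_7+ρ ↦ (0, 3)
  λ_8+ρ ↦ (12, 0)
  λ_9+ρ ↦ (12, 0)
  λ_10+ρ ↦ (0, 3)
  λ_11+ρ ↦ (1, 1)
  λ_12+ρ ↦ (1, 3)
  λ_13+ρ ↦ (0, 3)
  λ_14+ρ ↦ (12, 0)

Linkage partition of the 14 weights (6 classes, p=13):

[[1, 3, 5, 12], [2], [4], [6, 8, 9, 14], [7, 10, 13], [11]]


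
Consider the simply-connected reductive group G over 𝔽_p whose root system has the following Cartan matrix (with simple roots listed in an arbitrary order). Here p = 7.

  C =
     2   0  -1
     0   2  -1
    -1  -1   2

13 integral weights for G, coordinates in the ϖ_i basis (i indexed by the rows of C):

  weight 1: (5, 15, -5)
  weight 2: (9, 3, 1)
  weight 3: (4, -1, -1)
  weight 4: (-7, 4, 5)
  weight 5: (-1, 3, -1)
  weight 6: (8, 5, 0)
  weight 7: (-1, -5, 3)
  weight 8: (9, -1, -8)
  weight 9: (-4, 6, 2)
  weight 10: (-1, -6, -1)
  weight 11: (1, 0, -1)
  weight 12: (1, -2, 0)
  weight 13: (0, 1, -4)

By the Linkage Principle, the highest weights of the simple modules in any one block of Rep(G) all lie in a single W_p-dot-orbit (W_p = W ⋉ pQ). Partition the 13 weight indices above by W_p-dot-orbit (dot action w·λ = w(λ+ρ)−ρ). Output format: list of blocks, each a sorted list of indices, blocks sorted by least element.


Root system A_3: the 3×3 matrix C matches after relabeling.

W_7-reps of the 13 weights in Ā_7 (same 3-coord order as C):

    1: (2, 2, 1)
    2: (2, 2, 1)
    3: (5, 0, 0)
    4: (2, 1, 0)
    5: (0, 4, 0)
    6: (2, 1, 0)
    7: (0, 4, 0)
    8: (0, 4, 0)
    9: (0, 4, 0)
    10: (5, 0, 0)
    11: (2, 1, 0)
    12: (2, 1, 0)
    13: (2, 1, 0)

Partition of {1..13} into 4 W_7-dot-orbits:

[[1, 2], [3, 10], [4, 6, 11, 12, 13], [5, 7, 8, 9]]


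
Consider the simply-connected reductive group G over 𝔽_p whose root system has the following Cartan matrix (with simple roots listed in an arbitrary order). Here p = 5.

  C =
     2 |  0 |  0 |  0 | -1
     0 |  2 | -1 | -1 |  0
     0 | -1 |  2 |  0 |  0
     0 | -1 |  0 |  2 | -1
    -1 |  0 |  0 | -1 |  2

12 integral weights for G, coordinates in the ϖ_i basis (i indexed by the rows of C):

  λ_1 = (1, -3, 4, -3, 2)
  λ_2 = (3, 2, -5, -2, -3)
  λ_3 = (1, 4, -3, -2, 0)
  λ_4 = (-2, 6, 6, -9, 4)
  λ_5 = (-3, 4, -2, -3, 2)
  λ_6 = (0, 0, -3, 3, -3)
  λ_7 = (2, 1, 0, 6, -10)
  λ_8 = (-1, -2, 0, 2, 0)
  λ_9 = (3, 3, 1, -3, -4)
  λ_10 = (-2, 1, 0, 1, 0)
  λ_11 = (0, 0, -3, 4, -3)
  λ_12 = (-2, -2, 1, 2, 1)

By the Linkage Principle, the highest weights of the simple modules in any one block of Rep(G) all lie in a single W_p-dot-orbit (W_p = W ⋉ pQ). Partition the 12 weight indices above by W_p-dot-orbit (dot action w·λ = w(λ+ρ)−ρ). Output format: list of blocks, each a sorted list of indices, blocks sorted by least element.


Dynkin diagram of C (from the 8 off-diagonal −1 entries): A_5.

Alcove-folded reps (p=5, 12 weights, presented ϖ-order):

    λ_1 → (0, 2, 0, 1, 1)
    λ_2 → (0, 2, 0, 1, 1)
    λ_3 → (0, 2, 0, 1, 0)
    λ_4 → (0, 1, 0, 2, 1)
    λ_5 → (0, 2, 0, 1, 1)
    λ_6 → (1, 1, 1, 1, 1)
    λ_7 → (0, 2, 0, 1, 1)
    λ_8 → (0, 1, 0, 2, 1)
    λ_9 → (0, 1, 0, 2, 1)
    λ_10 → (0, 2, 0, 2, 0)
    λ_11 → (0, 1, 0, 2, 1)
    λ_12 → (0, 1, 0, 2, 1)

Partition of {1..12} into 5 W_5-dot-orbits:

[[1, 2, 5, 7], [3], [4, 8, 9, 11, 12], [6], [10]]


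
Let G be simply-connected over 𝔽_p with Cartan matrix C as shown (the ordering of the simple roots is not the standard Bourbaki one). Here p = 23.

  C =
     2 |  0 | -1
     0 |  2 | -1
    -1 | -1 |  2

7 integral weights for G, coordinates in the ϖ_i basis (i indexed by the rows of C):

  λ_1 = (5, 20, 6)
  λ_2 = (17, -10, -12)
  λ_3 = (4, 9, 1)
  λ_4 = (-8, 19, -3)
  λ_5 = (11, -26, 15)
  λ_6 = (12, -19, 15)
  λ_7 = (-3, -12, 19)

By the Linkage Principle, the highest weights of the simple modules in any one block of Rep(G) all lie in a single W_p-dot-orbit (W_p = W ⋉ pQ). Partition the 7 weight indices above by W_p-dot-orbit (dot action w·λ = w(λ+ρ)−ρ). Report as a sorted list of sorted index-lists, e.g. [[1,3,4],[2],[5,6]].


A_3 Cartan matrix, 3 simple roots permuted; ρ=(1,1,1).

Ā_23 reps of the 7 weights (A_3, coords as presented):

    1: (5, 10, 2)
    2: (2, 11, 7)
    3: (5, 10, 2)
    4: (2, 11, 7)
    5: (2, 11, 7)
    6: (5, 10, 2)
    7: (2, 11, 7)

2 distinct reps among the 7 weights ⇒ 2 W_23-linkage classes:

[[1, 3, 6], [2, 4, 5, 7]]


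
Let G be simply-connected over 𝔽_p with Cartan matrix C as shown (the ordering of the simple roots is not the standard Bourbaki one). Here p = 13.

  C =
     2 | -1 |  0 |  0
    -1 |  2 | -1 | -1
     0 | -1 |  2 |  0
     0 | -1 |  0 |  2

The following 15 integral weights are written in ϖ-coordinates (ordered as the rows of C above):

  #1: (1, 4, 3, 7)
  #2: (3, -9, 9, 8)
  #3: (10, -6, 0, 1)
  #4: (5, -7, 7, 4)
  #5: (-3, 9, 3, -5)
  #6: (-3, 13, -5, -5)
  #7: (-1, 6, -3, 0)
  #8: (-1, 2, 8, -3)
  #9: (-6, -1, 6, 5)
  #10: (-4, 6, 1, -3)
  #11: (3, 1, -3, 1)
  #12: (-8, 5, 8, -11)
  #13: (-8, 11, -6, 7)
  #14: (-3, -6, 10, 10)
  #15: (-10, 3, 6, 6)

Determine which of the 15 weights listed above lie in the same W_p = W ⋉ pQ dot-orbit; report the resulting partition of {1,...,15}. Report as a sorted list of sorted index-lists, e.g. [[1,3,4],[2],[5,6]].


Cartan matrix: type D_4 (|W|=192); un-permuting the 4 rows.

W_13-reps of the 15 weights in Ā_13 (same 4-coord order as C):

  λ_1 → (4, 0, 2, 2);  λ_2 → (4, 2, 2, 1);  λ_3 → (4, 2, 2, 1);  λ_4 → (0, 5, 2, 1);  λ_5 → (1, 1, 3, 3);  λ_6 → (1, 1, 3, 3);  λ_7 → (0, 5, 2, 1);  λ_8 → (0, 1, 9, 2);  λ_9 → (0, 5, 2, 1);  λ_10 → (3, 2, 2, 2);  λ_11 → (4, 0, 2, 2);  λ_12 → (4, 2, 2, 1);  λ_13 → (0, 5, 2, 1);  λ_14 → (3, 2, 2, 2);  λ_15 → (4, 0, 2, 2)

Partition of {1..15} into 6 W_13-dot-orbits:

[[1, 11, 15], [2, 3, 12], [4, 7, 9, 13], [5, 6], [8], [10, 14]]


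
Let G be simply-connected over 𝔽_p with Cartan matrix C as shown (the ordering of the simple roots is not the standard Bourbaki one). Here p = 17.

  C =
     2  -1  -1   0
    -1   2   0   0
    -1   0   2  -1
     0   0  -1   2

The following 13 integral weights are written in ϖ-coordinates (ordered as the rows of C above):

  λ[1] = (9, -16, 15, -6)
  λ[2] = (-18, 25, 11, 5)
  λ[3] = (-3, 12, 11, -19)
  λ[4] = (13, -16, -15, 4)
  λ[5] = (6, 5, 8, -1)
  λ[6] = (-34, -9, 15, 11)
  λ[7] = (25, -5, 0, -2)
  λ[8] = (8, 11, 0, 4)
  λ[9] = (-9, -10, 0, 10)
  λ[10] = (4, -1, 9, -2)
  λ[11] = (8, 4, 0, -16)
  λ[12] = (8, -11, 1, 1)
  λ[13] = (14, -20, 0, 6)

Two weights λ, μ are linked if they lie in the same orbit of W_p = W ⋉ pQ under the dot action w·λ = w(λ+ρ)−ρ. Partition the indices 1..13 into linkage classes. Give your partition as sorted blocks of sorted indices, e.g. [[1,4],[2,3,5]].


Type A_4, rank 4, |W|=120; reorder rows/cols to standard.

W_17-reps of the 13 weights in Ā_17 (same 4-coord order as C):

  1: (5, 1, 2, 4) · 2: (7, 1, 4, 5) · 3: (5, 1, 2, 4) · 4: (5, 0, 9, 1) · 5: (7, 1, 4, 5) · 6: (7, 1, 4, 5) · 7: (7, 1, 4, 5) · 8: (5, 2, 4, 1) · 9: (7, 1, 4, 5) · 10: (5, 0, 9, 1) · 11: (5, 0, 9, 1) · 12: (1, 9, 1, 2) · 13: (1, 9, 1, 2)

5 distinct reps among the 13 weights ⇒ 5 W_17-linkage classes:

[[1, 3], [2, 5, 6, 7, 9], [4, 10, 11], [8], [12, 13]]


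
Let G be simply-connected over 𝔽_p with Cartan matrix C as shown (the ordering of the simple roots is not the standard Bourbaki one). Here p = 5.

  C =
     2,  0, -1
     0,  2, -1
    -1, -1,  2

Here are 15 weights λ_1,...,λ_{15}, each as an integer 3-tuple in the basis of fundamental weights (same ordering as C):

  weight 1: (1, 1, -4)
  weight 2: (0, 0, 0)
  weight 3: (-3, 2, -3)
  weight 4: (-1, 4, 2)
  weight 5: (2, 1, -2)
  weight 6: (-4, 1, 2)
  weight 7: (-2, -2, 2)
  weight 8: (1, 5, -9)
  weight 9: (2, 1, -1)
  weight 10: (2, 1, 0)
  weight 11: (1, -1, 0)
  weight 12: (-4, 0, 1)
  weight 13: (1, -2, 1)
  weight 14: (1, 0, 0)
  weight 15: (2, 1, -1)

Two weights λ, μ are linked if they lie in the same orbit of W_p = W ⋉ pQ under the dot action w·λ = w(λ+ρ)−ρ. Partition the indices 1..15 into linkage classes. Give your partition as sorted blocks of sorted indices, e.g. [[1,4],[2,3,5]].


A_3 Cartan matrix, 3 simple roots permuted; ρ=(1,1,1).

Each λ_j+ρ reduced to Ā_5; 3-tuples below use C's row order:

  λ_1 → (1, 1, 1);  λ_2 → (1, 1, 1);  λ_3 → (2, 1, 1);  λ_4 → (3, 2, 0);  λ_5 → (2, 1, 1);  λ_6 → (3, 2, 0);  λ_7 → (1, 1, 1);  λ_8 → (2, 0, 1);  λ_9 → (3, 2, 0);  λ_10 → (2, 1, 1);  λ_11 → (2, 0, 1);  λ_12 → (2, 0, 1);  λ_13 → (2, 1, 1);  λ_14 → (2, 1, 1);  λ_15 → (3, 2, 0)

Grouping the 15 weights by Ā_5-representative: 4 linkage classes.

[[1, 2, 7], [3, 5, 10, 13, 14], [4, 6, 9, 15], [8, 11, 12]]


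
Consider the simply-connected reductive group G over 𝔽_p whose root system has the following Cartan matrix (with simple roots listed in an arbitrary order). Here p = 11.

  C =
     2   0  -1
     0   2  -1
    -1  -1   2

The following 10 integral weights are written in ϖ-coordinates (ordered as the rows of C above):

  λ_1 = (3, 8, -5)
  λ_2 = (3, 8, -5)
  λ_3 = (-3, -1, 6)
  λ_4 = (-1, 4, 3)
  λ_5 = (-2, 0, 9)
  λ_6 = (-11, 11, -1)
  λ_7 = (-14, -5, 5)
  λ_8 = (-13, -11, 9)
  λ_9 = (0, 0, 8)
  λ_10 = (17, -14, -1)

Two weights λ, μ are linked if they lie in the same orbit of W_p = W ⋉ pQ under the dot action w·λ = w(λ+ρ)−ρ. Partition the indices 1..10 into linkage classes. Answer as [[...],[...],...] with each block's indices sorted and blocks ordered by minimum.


Root system A_3: the 3×3 matrix C matches after relabeling.

Alcove-folded reps (p=11, 10 weights, presented ϖ-order):

    λ_1+ρ ↦ (0, 5, 4)
    λ_2+ρ ↦ (0, 5, 4)
    λ_3+ρ ↦ (2, 0, 5)
    λ_4+ρ ↦ (0, 5, 4)
    λ_5+ρ ↦ (1, 1, 9)
    λ_6+ρ ↦ (1, 1, 9)
    λ_7+ρ ↦ (0, 5, 4)
    λ_8+ρ ↦ (1, 1, 9)
    λ_9+ρ ↦ (1, 1, 9)
    λ_10+ρ ↦ (0, 5, 4)

3 distinct reps among the 10 weights ⇒ 3 W_11-linkage classes:

[[1, 2, 4, 7, 10], [3], [5, 6, 8, 9]]


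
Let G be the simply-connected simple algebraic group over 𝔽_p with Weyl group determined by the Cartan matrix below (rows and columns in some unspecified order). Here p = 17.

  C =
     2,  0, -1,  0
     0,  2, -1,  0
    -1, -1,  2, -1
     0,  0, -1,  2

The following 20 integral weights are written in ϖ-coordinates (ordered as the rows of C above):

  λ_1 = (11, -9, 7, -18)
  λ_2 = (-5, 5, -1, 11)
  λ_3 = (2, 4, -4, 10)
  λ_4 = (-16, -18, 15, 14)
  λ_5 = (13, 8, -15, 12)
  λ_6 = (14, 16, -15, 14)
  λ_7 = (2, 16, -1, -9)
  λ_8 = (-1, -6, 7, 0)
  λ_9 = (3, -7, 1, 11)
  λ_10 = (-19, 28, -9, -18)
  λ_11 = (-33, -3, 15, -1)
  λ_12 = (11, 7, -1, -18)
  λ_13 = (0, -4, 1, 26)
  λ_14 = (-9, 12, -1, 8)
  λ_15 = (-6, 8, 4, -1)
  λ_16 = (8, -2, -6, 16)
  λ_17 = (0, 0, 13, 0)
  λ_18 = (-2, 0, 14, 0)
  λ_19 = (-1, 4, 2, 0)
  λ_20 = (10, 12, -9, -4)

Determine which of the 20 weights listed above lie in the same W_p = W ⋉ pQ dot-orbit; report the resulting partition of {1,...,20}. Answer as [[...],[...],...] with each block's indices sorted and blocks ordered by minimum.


Type D_4, rank 4, |W|=192; reorder rows/cols to standard.

Alcove-folded reps (p=17, 20 weights, presented ϖ-order):

  1: (5, 9, 0, 0)
  2: (0, 2, 3, 8)
  3: (0, 2, 3, 8)
  4: (1, 1, 0, 1)
  5: (0, 5, 3, 1)
  6: (1, 1, 0, 1)
  7: (5, 9, 0, 0)
  8: (0, 5, 3, 1)
  9: (0, 2, 3, 8)
  10: (0, 5, 3, 1)
  11: (1, 1, 0, 1)
  12: (5, 9, 0, 0)
  13: (2, 0, 1, 4)
  14: (0, 5, 3, 1)
  15: (5, 9, 0, 0)
  16: (0, 2, 3, 8)
  17: (1, 1, 0, 1)
  18: (1, 1, 0, 1)
  19: (0, 5, 3, 1)
  20: (0, 2, 3, 8)

5 distinct reps among the 20 weights ⇒ 5 W_17-linkage classes:

[[1, 7, 12, 15], [2, 3, 9, 16, 20], [4, 6, 11, 17, 18], [5, 8, 10, 14, 19], [13]]


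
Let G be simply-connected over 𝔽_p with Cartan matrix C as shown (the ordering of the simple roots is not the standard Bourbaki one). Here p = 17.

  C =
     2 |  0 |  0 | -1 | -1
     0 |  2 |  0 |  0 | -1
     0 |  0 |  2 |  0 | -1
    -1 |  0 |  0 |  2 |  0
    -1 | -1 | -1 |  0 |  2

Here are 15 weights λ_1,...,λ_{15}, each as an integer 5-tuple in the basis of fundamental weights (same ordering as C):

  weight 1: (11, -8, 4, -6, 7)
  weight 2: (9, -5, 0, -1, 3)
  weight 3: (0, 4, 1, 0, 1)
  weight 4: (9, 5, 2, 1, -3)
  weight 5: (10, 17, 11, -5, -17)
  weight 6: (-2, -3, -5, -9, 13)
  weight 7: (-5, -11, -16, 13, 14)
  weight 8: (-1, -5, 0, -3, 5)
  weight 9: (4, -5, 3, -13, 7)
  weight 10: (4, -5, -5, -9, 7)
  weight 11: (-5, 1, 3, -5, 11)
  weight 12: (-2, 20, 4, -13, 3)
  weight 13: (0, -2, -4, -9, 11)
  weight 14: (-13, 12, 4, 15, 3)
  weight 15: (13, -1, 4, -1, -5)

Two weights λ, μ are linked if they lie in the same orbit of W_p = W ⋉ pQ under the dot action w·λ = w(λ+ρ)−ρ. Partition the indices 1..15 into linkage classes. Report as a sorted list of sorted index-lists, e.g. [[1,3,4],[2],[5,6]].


Dynkin diagram of C (from the 8 off-diagonal −1 entries): D_5.

Ā_17 reps of the 15 weights (D_5, coords as presented):

  λ_1+ρ ↦ (3, 1, 3, 1, 1);  λ_2+ρ ↦ (2, 4, 1, 0, 0);  λ_3+ρ ↦ (1, 5, 2, 1, 2);  λ_4+ρ ↦ (2, 4, 1, 0, 0);  λ_5+ρ ↦ (3, 1, 3, 1, 1);  λ_6+ρ ↦ (3, 1, 3, 1, 1);  λ_7+ρ ↦ (2, 4, 1, 0, 0);  λ_8+ρ ↦ (2, 4, 1, 0, 0);  λ_9+ρ ↦ (0, 1, 1, 5, 3);  λ_10+ρ ↦ (0, 1, 1, 5, 3);  λ_11+ρ ↦ (3, 1, 3, 1, 1);  λ_12+ρ ↦ (0, 1, 1, 5, 3);  λ_13+ρ ↦ (3, 1, 3, 1, 1);  λ_14+ρ ↦ (0, 1, 1, 5, 3);  λ_15+ρ ↦ (2, 4, 1, 0, 0)

These 15 weights hit 4 W_17-dot-orbits; sizes (5, 5, 1, 4):

[[1, 5, 6, 11, 13], [2, 4, 7, 8, 15], [3], [9, 10, 12, 14]]


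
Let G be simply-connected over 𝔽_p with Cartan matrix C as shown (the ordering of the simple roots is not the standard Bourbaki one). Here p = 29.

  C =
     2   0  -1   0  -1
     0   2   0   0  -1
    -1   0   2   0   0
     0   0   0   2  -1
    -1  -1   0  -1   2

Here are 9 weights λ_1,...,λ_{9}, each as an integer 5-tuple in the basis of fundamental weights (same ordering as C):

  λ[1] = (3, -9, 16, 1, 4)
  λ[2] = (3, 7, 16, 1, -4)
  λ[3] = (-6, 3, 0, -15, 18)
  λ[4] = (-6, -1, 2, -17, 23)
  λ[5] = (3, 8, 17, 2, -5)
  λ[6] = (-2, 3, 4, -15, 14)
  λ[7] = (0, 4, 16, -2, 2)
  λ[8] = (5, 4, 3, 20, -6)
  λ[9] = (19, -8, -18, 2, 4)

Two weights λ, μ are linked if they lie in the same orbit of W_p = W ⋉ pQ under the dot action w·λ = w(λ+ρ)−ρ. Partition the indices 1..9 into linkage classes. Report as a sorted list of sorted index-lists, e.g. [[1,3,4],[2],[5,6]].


Dynkin diagram of C (from the 8 off-diagonal −1 entries): D_5.

Folding the 9 weights λ_j+ρ into Ā_29 (reps in the given 5-coord order):

    1: (1, 5, 17, 1, 2)
    2: (1, 5, 17, 1, 2)
    3: (1, 4, 4, 14, 0)
    4: (2, 0, 2, 16, 3)
    5: (1, 5, 17, 1, 2)
    6: (1, 4, 4, 14, 0)
    7: (1, 5, 17, 1, 2)
    8: (2, 0, 2, 16, 3)
    9: (1, 5, 17, 1, 2)

Grouping the 9 weights by Ā_29-representative: 3 linkage classes.

[[1, 2, 5, 7, 9], [3, 6], [4, 8]]


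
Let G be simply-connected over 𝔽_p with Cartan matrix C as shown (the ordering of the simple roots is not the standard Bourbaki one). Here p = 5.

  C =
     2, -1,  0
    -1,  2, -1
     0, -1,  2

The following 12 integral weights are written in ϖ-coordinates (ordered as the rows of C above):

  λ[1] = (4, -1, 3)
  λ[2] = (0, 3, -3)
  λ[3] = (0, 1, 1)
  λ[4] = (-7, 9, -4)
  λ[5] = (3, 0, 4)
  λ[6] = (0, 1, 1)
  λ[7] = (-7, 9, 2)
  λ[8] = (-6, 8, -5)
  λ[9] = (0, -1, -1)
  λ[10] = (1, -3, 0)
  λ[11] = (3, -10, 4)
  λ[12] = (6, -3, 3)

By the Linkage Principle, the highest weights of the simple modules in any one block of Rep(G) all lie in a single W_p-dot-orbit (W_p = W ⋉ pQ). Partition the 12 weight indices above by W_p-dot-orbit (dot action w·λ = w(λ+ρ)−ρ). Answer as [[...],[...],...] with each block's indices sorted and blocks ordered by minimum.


Cartan matrix: type A_3 (|W|=24); un-permuting the 3 rows.

W_5-reps of the 12 weights in Ā_5 (same 3-coord order as C):

    λ_1 → (1, 0, 0)
    λ_2 → (1, 2, 2)
    λ_3 → (1, 2, 2)
    λ_4 → (0, 1, 1)
    λ_5 → (1, 0, 0)
    λ_6 → (1, 2, 2)
    λ_7 → (1, 2, 2)
    λ_8 → (1, 0, 0)
    λ_9 → (1, 0, 0)
    λ_10 → (0, 1, 1)
    λ_11 → (1, 0, 0)
    λ_12 → (1, 0, 2)

The 12 indices split into 4 linkage classes (same alcove rep ⇔ same W_5-dot-orbit):

[[1, 5, 8, 9, 11], [2, 3, 6, 7], [4, 10], [12]]


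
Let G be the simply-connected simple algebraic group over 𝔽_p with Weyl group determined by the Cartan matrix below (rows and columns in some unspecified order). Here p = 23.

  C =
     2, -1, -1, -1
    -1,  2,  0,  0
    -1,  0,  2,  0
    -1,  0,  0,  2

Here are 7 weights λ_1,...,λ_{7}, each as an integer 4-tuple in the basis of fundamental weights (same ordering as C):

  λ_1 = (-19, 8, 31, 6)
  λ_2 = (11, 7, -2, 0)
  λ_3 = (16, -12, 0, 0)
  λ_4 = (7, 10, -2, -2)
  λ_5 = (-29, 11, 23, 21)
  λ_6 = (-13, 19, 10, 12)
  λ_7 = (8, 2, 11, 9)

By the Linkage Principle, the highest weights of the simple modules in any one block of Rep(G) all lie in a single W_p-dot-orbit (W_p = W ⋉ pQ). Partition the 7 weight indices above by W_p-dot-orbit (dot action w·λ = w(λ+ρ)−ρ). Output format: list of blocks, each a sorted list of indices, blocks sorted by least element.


D_4 Cartan matrix, 4 simple roots permuted; ρ=(1,1,1,1).

Folding the 7 weights λ_j+ρ into Ā_23 (reps in the given 4-coord order):

    λ_1 → (7, 0, 5, 2)
    λ_2 → (2, 8, 1, 1)
    λ_3 → (4, 11, 1, 1)
    λ_4 → (4, 11, 1, 1)
    λ_5 → (4, 11, 1, 1)
    λ_6 → (2, 8, 1, 1)
    λ_7 → (2, 8, 1, 1)

The 7 indices split into 3 linkage classes (same alcove rep ⇔ same W_23-dot-orbit):

[[1], [2, 6, 7], [3, 4, 5]]


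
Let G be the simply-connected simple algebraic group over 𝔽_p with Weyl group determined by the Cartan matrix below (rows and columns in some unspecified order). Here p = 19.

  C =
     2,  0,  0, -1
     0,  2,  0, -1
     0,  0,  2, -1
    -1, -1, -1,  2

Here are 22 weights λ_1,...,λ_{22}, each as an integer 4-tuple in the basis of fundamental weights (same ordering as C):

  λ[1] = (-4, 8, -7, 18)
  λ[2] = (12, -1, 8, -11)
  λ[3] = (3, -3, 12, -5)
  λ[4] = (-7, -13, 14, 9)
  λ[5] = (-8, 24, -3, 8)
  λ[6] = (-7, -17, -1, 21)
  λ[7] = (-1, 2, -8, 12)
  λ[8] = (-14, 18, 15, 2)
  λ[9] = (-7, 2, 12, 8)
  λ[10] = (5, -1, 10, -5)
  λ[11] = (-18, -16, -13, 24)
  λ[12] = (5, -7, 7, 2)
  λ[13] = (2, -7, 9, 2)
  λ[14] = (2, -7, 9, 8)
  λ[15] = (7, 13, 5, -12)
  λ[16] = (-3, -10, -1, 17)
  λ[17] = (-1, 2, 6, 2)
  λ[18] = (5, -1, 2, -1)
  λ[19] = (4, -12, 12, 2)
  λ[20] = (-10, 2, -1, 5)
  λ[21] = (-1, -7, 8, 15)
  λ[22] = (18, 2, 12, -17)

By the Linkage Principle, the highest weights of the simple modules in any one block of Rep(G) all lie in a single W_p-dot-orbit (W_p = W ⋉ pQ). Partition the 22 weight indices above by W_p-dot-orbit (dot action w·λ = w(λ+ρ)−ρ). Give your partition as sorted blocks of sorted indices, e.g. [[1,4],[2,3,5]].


Cartan matrix: type D_4 (|W|=192); un-permuting the 4 rows.

λ_j+ρ reflected into Ā_19 (⟨·,θ^∨⟩≤19); 4-tuples as given:

  λ_1 → (6, 0, 3, 0);  λ_2 → (2, 9, 0, 1);  λ_3 → (2, 4, 7, 0);  λ_4 → (2, 4, 7, 0);  λ_5 → (2, 4, 7, 0);  λ_6 → (3, 13, 3, 0);  λ_7 → (0, 3, 7, 3);  λ_8 → (6, 0, 3, 0);  λ_9 → (0, 3, 7, 3);  λ_10 → (2, 4, 7, 0);  λ_11 → (2, 4, 7, 0);  λ_12 → (3, 3, 5, 3);  λ_13 → (0, 3, 7, 3);  λ_14 → (0, 3, 7, 3);  λ_15 → (3, 3, 5, 3);  λ_16 → (2, 9, 0, 1);  λ_17 → (0, 3, 7, 3);  λ_18 → (6, 0, 3, 0);  λ_19 → (3, 3, 5, 3);  λ_20 → (6, 0, 3, 0);  λ_21 → (6, 0, 3, 0);  λ_22 → (3, 13, 3, 0)

Partition of {1..22} into 6 W_19-dot-orbits:

[[1, 8, 18, 20, 21], [2, 16], [3, 4, 5, 10, 11], [6, 22], [7, 9, 13, 14, 17], [12, 15, 19]]


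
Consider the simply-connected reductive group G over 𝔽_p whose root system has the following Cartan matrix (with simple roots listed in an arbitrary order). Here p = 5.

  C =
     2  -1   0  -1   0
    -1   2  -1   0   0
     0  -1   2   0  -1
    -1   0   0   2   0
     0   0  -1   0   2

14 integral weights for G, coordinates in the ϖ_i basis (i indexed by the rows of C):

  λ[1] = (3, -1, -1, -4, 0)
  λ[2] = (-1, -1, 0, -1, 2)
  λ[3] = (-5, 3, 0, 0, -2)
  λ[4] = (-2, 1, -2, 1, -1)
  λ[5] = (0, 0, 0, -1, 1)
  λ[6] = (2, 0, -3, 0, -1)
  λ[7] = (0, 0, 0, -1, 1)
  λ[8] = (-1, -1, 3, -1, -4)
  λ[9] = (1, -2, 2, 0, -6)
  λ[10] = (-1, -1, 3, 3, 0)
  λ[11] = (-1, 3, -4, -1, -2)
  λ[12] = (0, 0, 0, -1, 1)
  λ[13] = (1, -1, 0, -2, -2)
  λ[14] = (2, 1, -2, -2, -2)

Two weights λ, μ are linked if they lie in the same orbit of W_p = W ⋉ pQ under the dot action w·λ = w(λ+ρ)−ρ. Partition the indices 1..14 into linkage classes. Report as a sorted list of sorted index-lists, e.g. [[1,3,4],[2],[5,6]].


Root system A_5: the 5×5 matrix C matches after relabeling.

Ā_5 reps of the 14 weights (A_5, coords as presented):

    1: (1, 0, 0, 3, 1)
    2: (0, 0, 1, 0, 3)
    3: (1, 0, 0, 3, 1)
    4: (1, 0, 0, 1, 1)
    5: (1, 1, 1, 0, 2)
    6: (2, 0, 1, 1, 1)
    7: (1, 1, 1, 0, 2)
    8: (0, 0, 1, 0, 3)
    9: (1, 1, 1, 0, 2)
    10: (0, 0, 1, 0, 3)
    11: (0, 0, 1, 0, 3)
    12: (1, 1, 1, 0, 2)
    13: (1, 0, 0, 1, 1)
    14: (2, 0, 1, 1, 1)

Linkage partition of the 14 weights (5 classes, p=5):

[[1, 3], [2, 8, 10, 11], [4, 13], [5, 7, 9, 12], [6, 14]]


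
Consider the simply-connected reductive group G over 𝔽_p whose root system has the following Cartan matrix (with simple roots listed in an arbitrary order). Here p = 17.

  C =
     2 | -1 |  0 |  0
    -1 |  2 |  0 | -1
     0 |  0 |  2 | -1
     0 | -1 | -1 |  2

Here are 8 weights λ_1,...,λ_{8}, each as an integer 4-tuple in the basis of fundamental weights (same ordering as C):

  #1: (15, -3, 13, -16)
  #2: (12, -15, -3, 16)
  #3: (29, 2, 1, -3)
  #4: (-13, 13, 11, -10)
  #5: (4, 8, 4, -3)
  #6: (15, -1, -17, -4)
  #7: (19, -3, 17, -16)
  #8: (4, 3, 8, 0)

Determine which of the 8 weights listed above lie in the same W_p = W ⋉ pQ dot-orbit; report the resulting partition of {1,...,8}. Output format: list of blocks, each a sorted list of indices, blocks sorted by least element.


C ↔ A_4 under row/col permutation; |W(A_4)| = 120.

Each λ_j+ρ reduced to Ā_17; 4-tuples below use C's row order:

    λ_1 → (1, 13, 2, 1)
    λ_2 → (1, 13, 2, 1)
    λ_3 → (1, 13, 2, 1)
    λ_4 → (5, 7, 3, 2)
    λ_5 → (5, 7, 3, 2)
    λ_6 → (1, 13, 2, 1)
    λ_7 → (1, 13, 2, 1)
    λ_8 → (3, 4, 7, 1)

These 8 weights hit 3 W_17-dot-orbits; sizes (5, 2, 1):

[[1, 2, 3, 6, 7], [4, 5], [8]]
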